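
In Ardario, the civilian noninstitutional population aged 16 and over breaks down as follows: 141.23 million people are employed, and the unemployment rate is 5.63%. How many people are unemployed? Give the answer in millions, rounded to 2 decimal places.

About 8.43 million are unemployed.

Let U be the number unemployed. The labor force is E + U, and U/(E+U) = 0.0563.
So U = 0.0563 × 141.23 / (1 − 0.0563) = 7.9512 / 0.9437 ≈ 8.43 million.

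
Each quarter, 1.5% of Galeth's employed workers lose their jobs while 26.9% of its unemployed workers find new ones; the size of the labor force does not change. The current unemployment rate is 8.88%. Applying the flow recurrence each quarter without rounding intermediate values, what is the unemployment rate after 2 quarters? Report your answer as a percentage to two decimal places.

With a fixed labor force, u_{t+1} = u_t + s·(1−u_t) − f·u_t = u_t·(1−s−f) + s.
Here 1−s−f = 0.716 and s = 0.015.
u_1 = 0.088800 × 0.716 + 0.015 = 0.078581.
u_2 = 0.078581 × 0.716 + 0.015 = 0.071264.

Unemployment rate after two quarters ≈ 7.13%.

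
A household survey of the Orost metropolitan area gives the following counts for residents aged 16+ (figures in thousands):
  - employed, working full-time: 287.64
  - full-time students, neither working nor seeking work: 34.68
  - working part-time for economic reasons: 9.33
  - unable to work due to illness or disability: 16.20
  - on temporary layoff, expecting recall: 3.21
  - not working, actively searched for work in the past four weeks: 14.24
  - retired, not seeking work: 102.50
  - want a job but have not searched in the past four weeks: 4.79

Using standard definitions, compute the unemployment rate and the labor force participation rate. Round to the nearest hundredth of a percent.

Employed = 287.64 + 9.33 = 296.97 thousand (anyone who worked, including part-time for economic reasons, counts as employed).
Unemployed = 3.21 + 14.24 = 17.45 thousand (jobless and actively searching, or on temporary layoff).
Labor force = 296.97 + 17.45 = 314.42 thousand.
Not in labor force = 34.68 + 16.20 + 102.50 + 4.79 = 158.17 thousand (those not working and not actively searching are outside the labor force — including those who want a job but have given up searching).
Civilian working-age population = 314.42 + 158.17 = 472.59 thousand.
Unemployment rate = 17.45 / 314.42 = 5.55%.
Labor force participation rate = 314.42 / 472.59 = 66.53%.

Unemployment rate ≈ 5.55%; labor force participation rate ≈ 66.53%.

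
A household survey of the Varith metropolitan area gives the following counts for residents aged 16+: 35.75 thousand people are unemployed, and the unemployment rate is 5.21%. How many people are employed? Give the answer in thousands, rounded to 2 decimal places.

About 650.43 thousand are employed.

Labor force = U / u = 35.75 / 0.0521 ≈ 686.18 thousand.
Employed = labor force − unemployed = 686.18 − 35.75 = 650.43 thousand.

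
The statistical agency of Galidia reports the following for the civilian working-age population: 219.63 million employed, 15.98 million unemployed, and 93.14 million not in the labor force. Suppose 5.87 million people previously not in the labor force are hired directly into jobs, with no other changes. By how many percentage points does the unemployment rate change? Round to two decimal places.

The unemployment rate changes by −0.16 percentage points.

Initially, labor force = 219.63 + 15.98 = 235.61 million, so u = 15.98/235.61 = 6.78%.
After the change, employed and labor force both rise by 5.87; unemployed unchanged → E = 225.50, U = 15.98, labor force = 241.48 million.
New unemployment rate = 15.98 / 241.48 = 6.62%.
Change = 6.62% − 6.78% = −0.16 percentage points.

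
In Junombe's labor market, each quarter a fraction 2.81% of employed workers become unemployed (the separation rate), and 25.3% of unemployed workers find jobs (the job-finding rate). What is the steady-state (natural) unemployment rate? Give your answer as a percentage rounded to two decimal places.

Steady-state unemployment rate ≈ 10.00%.

At steady state the flows balance: s·E = f·U, so U/(E+U) = s/(s+f).
u* = 2.81 / (2.81 + 25.3) = 2.81 / 28.11 = 10.00%.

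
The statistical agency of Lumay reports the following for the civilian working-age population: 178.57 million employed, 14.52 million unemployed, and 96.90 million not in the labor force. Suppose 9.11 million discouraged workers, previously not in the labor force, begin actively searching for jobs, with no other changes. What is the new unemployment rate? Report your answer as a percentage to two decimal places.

Initially, labor force = 178.57 + 14.52 = 193.09 million, so u = 14.52/193.09 = 7.52%.
After the change, unemployed and labor force both rise by 9.11 → E = 178.57, U = 23.63, labor force = 202.20 million.
New unemployment rate = 23.63 / 202.20 = 11.69%.

New unemployment rate ≈ 11.69%.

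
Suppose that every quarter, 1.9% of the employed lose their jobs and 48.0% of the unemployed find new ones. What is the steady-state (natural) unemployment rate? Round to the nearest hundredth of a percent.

At steady state the flows balance: s·E = f·U, so U/(E+U) = s/(s+f).
u* = 1.9 / (1.9 + 48.0) = 1.9 / 49.90 = 3.81%.

Steady-state unemployment rate ≈ 3.81%.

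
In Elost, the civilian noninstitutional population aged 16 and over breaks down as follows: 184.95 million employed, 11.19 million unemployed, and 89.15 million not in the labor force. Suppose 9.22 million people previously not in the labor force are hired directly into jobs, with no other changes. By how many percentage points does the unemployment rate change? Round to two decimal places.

The unemployment rate changes by −0.26 percentage points.

Initially, labor force = 184.95 + 11.19 = 196.14 million, so u = 11.19/196.14 = 5.71%.
After the change, employed and labor force both rise by 9.22; unemployed unchanged → E = 194.17, U = 11.19, labor force = 205.36 million.
New unemployment rate = 11.19 / 205.36 = 5.45%.
Change = 5.45% − 5.71% = −0.26 percentage points.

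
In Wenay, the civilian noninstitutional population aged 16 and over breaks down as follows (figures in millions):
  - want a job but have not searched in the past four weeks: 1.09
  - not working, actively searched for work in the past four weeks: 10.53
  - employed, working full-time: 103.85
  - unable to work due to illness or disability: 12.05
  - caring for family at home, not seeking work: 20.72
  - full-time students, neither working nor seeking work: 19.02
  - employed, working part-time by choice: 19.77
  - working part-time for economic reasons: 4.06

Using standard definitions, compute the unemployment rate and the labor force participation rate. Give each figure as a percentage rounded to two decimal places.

Unemployment rate ≈ 7.62%; labor force participation rate ≈ 72.33%.

Employed = 103.85 + 19.77 + 4.06 = 127.68 million (anyone who worked, including part-time for economic reasons, counts as employed).
Unemployed = 10.53 million.
Labor force = 127.68 + 10.53 = 138.21 million.
Not in labor force = 1.09 + 12.05 + 20.72 + 19.02 = 52.88 million (those not working and not actively searching are outside the labor force — including those who want a job but have given up searching).
Civilian working-age population = 138.21 + 52.88 = 191.09 million.
Unemployment rate = 10.53 / 138.21 = 7.62%.
Labor force participation rate = 138.21 / 191.09 = 72.33%.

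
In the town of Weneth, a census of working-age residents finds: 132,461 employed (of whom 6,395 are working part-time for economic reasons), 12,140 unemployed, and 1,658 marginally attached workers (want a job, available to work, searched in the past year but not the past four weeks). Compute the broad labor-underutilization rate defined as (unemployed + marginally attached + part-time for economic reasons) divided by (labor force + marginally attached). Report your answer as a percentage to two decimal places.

Broad underutilization rate ≈ 13.81%.

Labor force = 132,461 + 12,140 = 144,601.
Numerator = 12,140 + 1,658 + 6,395 = 20,193.
Denominator = 144,601 + 1,658 = 146,259.
Broad rate = 20,193 / 146,259 = 13.81%.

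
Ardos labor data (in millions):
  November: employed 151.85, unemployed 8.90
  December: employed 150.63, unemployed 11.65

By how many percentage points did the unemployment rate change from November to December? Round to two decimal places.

November: labor force = 151.85 + 8.90 = 160.75; u = 8.90/160.75 = 5.54%.
December: labor force = 150.63 + 11.65 = 162.28; u = 11.65/162.28 = 7.18%.
Change = 7.18% − 5.54% = +1.64 pp.

The unemployment rate changed by +1.64 percentage points.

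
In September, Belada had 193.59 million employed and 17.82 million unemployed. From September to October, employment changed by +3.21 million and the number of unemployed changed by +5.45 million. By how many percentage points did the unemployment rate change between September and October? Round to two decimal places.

The unemployment rate changed by +2.14 percentage points.

September: labor force = 193.59 + 17.82 = 211.41; u = 17.82/211.41 = 8.43%.
October: labor force = 196.80 + 23.27 = 220.07; u = 23.27/220.07 = 10.57%.
Change = 10.57% − 8.43% = +2.14 pp.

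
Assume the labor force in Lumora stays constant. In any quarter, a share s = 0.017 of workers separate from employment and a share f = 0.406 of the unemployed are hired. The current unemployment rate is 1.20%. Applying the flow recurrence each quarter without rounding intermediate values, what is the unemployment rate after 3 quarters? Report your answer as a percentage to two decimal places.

With a fixed labor force, u_{t+1} = u_t + s·(1−u_t) − f·u_t = u_t·(1−s−f) + s.
Here 1−s−f = 0.577 and s = 0.017.
u_1 = 0.012000 × 0.577 + 0.017 = 0.023924.
u_2 = 0.023924 × 0.577 + 0.017 = 0.030804.
u_3 = 0.030804 × 0.577 + 0.017 = 0.034774.

Unemployment rate after three quarters ≈ 3.48%.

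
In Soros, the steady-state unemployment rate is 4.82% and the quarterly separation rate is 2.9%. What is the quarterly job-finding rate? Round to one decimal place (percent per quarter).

Job-finding rate ≈ 57.3% per quarter.

From u* = s/(s+f): f = s·(1−u)/u.
f = 2.9 × (1 − 0.0482) / 0.0482 = 2.7602 / 0.0482 ≈ 57.3% per quarter.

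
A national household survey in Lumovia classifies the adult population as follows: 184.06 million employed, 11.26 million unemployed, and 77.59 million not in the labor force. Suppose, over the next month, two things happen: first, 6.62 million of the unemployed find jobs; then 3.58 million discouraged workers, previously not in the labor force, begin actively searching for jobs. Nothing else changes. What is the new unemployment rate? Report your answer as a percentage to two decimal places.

Initially, labor force = 184.06 + 11.26 = 195.32 million, so u = 11.26/195.32 = 5.76%.
After the first change, unemployed falls and employed rises by 6.62; labor force unchanged → E = 190.68, U = 4.64, labor force = 195.32 million.
After the second change, unemployed and labor force both rise by 3.58 → E = 190.68, U = 8.22, labor force = 198.90 million.
New unemployment rate = 8.22 / 198.90 = 4.13%.

New unemployment rate ≈ 4.13%.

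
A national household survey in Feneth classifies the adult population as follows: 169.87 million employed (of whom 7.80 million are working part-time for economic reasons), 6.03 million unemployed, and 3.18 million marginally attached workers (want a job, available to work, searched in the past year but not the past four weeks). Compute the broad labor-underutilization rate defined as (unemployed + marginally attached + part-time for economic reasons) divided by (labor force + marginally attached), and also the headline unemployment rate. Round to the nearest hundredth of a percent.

Labor force = 169.87 + 6.03 = 175.90 million.
Numerator = 6.03 + 3.18 + 7.80 = 17.01 million.
Denominator = 175.90 + 3.18 = 179.08 million.
Broad rate = 17.01 / 179.08 = 9.50%.
Headline unemployment rate = 6.03 / 175.90 = 3.43%.

Broad underutilization rate ≈ 9.50%; headline unemployment rate ≈ 3.43%.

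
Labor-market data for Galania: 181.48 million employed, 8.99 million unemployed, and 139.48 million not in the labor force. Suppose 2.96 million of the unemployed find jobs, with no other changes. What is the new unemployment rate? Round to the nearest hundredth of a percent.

Initially, labor force = 181.48 + 8.99 = 190.47 million, so u = 8.99/190.47 = 4.72%.
After the change, unemployed falls and employed rises by 2.96; labor force unchanged → E = 184.44, U = 6.03, labor force = 190.47 million.
New unemployment rate = 6.03 / 190.47 = 3.17%.

New unemployment rate ≈ 3.17%.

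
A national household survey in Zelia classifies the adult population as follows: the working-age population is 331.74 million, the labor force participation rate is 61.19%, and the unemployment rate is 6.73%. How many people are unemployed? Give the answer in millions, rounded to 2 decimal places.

Labor force = 0.6119 × 331.74 = 202.99 million.
Unemployed = 0.0673 × 202.99 ≈ 13.66 million.

About 13.66 million are unemployed.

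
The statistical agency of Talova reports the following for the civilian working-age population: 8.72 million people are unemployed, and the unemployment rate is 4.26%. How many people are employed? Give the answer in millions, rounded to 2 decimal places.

About 195.97 million are employed.

Labor force = U / u = 8.72 / 0.0426 ≈ 204.69 million.
Employed = labor force − unemployed = 204.69 − 8.72 = 195.97 million.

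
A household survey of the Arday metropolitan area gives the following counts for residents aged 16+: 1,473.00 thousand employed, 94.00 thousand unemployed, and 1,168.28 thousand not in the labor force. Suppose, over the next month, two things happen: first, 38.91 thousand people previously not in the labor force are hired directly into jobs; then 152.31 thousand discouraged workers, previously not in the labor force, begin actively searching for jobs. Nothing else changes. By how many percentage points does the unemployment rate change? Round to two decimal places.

Initially, labor force = 1,473.00 + 94.00 = 1,567.00 thousand, so u = 94.00/1,567.00 = 6.00%.
After the first change, employed and labor force both rise by 38.91; unemployed unchanged → E = 1,511.91, U = 94.00, labor force = 1,605.91 thousand.
After the second change, unemployed and labor force both rise by 152.31 → E = 1,511.91, U = 246.31, labor force = 1,758.22 thousand.
New unemployment rate = 246.31 / 1,758.22 = 14.01%.
Change = 14.01% − 6.00% = +8.01 percentage points.

The unemployment rate changes by +8.01 percentage points.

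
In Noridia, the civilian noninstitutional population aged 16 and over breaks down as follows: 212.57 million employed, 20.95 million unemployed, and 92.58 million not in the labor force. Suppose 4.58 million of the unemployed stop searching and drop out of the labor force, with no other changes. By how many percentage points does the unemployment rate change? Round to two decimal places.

The unemployment rate changes by −1.82 percentage points.

Initially, labor force = 212.57 + 20.95 = 233.52 million, so u = 20.95/233.52 = 8.97%.
After the change, unemployed and labor force both fall by 4.58 → E = 212.57, U = 16.37, labor force = 228.94 million.
New unemployment rate = 16.37 / 228.94 = 7.15%.
Change = 7.15% − 8.97% = −1.82 percentage points.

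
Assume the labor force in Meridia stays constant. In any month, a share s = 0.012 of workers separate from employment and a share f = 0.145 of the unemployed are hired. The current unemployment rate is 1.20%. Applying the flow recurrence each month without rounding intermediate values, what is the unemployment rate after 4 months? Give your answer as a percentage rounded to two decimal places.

With a fixed labor force, u_{t+1} = u_t + s·(1−u_t) − f·u_t = u_t·(1−s−f) + s.
Here 1−s−f = 0.843 and s = 0.012.
u_1 = 0.012000 × 0.843 + 0.012 = 0.022116.
u_2 = 0.022116 × 0.843 + 0.012 = 0.030644.
u_3 = 0.030644 × 0.843 + 0.012 = 0.037833.
u_4 = 0.037833 × 0.843 + 0.012 = 0.043893.

Unemployment rate after four months ≈ 4.39%.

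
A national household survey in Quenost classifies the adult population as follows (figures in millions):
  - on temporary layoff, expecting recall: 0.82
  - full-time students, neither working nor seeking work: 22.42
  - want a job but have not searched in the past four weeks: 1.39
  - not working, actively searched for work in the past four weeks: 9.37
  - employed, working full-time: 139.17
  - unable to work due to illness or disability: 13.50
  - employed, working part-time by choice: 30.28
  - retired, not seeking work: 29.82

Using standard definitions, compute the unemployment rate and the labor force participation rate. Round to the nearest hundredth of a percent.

Unemployment rate ≈ 5.67%; labor force participation rate ≈ 72.80%.

Employed = 139.17 + 30.28 = 169.45 million.
Unemployed = 0.82 + 9.37 = 10.19 million (jobless and actively searching, or on temporary layoff).
Labor force = 169.45 + 10.19 = 179.64 million.
Not in labor force = 22.42 + 1.39 + 13.50 + 29.82 = 67.13 million (those not working and not actively searching are outside the labor force — including those who want a job but have given up searching).
Civilian working-age population = 179.64 + 67.13 = 246.77 million.
Unemployment rate = 10.19 / 179.64 = 5.67%.
Labor force participation rate = 179.64 / 246.77 = 72.80%.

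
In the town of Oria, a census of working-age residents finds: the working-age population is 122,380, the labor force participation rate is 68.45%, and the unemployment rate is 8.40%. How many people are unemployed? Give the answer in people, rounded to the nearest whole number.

About 7,037 are unemployed.

Labor force = 0.6845 × 122,380 = 83,769.
Unemployed = 0.0840 × 83,769 ≈ 7,037.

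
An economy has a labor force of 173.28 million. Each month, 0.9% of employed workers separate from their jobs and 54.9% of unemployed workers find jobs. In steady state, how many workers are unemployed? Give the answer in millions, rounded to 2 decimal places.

About 2.79 million are unemployed in steady state.

Steady-state unemployment rate u* = s/(s+f) = 0.9/(0.9+54.9) = 0.016129.
Unemployed = u* × labor force = 0.016129 × 173.28 ≈ 2.79 million.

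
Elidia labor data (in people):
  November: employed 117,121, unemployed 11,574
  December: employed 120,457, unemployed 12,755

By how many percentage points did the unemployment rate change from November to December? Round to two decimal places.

November: labor force = 117,121 + 11,574 = 128,695; u = 11,574/128,695 = 8.99%.
December: labor force = 120,457 + 12,755 = 133,212; u = 12,755/133,212 = 9.57%.
Change = 9.57% − 8.99% = +0.58 pp.

The unemployment rate changed by +0.58 percentage points.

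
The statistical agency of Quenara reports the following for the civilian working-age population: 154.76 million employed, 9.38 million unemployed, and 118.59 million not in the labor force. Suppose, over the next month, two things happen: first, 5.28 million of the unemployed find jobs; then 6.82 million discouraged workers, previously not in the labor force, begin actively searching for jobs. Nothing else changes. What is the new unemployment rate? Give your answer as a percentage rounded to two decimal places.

New unemployment rate ≈ 6.39%.

Initially, labor force = 154.76 + 9.38 = 164.14 million, so u = 9.38/164.14 = 5.71%.
After the first change, unemployed falls and employed rises by 5.28; labor force unchanged → E = 160.04, U = 4.10, labor force = 164.14 million.
After the second change, unemployed and labor force both rise by 6.82 → E = 160.04, U = 10.92, labor force = 170.96 million.
New unemployment rate = 10.92 / 170.96 = 6.39%.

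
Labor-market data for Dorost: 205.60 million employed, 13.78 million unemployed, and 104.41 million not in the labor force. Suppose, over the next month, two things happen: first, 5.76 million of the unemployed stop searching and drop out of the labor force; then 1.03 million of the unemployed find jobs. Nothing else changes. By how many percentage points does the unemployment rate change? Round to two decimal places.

The unemployment rate changes by −3.01 percentage points.

Initially, labor force = 205.60 + 13.78 = 219.38 million, so u = 13.78/219.38 = 6.28%.
After the first change, unemployed and labor force both fall by 5.76 → E = 205.60, U = 8.02, labor force = 213.62 million.
After the second change, unemployed falls and employed rises by 1.03; labor force unchanged → E = 206.63, U = 6.99, labor force = 213.62 million.
New unemployment rate = 6.99 / 213.62 = 3.27%.
Change = 3.27% − 6.28% = −3.01 percentage points.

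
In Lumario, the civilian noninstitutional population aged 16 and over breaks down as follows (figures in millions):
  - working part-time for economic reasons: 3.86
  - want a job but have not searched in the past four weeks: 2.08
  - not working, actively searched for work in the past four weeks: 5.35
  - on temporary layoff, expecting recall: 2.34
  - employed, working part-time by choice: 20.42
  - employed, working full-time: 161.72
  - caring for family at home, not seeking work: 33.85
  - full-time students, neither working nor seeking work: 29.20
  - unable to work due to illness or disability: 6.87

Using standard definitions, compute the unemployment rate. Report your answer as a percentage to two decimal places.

Unemployment rate ≈ 3.97%.

Employed = 3.86 + 20.42 + 161.72 = 186.00 million (anyone who worked, including part-time for economic reasons, counts as employed).
Unemployed = 5.35 + 2.34 = 7.69 million (jobless and actively searching, or on temporary layoff).
Labor force = 186.00 + 7.69 = 193.69 million.
Unemployment rate = 7.69 / 193.69 = 3.97%.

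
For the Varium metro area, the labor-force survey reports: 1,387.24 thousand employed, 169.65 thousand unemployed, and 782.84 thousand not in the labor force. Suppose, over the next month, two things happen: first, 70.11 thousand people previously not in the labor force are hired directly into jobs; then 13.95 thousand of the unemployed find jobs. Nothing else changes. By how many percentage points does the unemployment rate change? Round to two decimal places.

The unemployment rate changes by −1.33 percentage points.

Initially, labor force = 1,387.24 + 169.65 = 1,556.89 thousand, so u = 169.65/1,556.89 = 10.90%.
After the first change, employed and labor force both rise by 70.11; unemployed unchanged → E = 1,457.35, U = 169.65, labor force = 1,627.00 thousand.
After the second change, unemployed falls and employed rises by 13.95; labor force unchanged → E = 1,471.30, U = 155.70, labor force = 1,627.00 thousand.
New unemployment rate = 155.70 / 1,627.00 = 9.57%.
Change = 9.57% − 10.90% = −1.33 percentage points.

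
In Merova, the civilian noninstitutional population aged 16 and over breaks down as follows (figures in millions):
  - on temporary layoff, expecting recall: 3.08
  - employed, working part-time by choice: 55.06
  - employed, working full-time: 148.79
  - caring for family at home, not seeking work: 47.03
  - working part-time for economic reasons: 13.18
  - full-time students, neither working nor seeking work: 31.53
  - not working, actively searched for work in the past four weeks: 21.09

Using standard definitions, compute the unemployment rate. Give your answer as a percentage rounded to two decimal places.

Unemployment rate ≈ 10.02%.

Employed = 55.06 + 148.79 + 13.18 = 217.03 million (anyone who worked, including part-time for economic reasons, counts as employed).
Unemployed = 3.08 + 21.09 = 24.17 million (jobless and actively searching, or on temporary layoff).
Labor force = 217.03 + 24.17 = 241.20 million.
Unemployment rate = 24.17 / 241.20 = 10.02%.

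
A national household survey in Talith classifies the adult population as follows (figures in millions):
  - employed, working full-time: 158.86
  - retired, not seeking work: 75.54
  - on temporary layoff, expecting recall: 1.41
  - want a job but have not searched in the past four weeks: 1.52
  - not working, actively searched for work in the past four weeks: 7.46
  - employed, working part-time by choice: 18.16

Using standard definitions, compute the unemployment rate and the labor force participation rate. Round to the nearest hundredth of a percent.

Unemployment rate ≈ 4.77%; labor force participation rate ≈ 70.69%.

Employed = 158.86 + 18.16 = 177.02 million.
Unemployed = 1.41 + 7.46 = 8.87 million (jobless and actively searching, or on temporary layoff).
Labor force = 177.02 + 8.87 = 185.89 million.
Not in labor force = 75.54 + 1.52 = 77.06 million (those not working and not actively searching are outside the labor force — including those who want a job but have given up searching).
Civilian working-age population = 185.89 + 77.06 = 262.95 million.
Unemployment rate = 8.87 / 185.89 = 4.77%.
Labor force participation rate = 185.89 / 262.95 = 70.69%.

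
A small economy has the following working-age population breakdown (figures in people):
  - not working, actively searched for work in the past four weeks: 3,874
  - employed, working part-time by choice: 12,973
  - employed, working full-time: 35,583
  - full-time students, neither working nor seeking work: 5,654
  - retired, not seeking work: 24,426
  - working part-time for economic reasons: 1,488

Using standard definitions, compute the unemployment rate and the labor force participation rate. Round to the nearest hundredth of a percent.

Unemployment rate ≈ 7.18%; labor force participation rate ≈ 64.19%.

Employed = 12,973 + 35,583 + 1,488 = 50,044 (anyone who worked, including part-time for economic reasons, counts as employed).
Unemployed = 3,874.
Labor force = 50,044 + 3,874 = 53,918.
Not in labor force = 5,654 + 24,426 = 30,080 (those not working and not actively searching are outside the labor force).
Civilian working-age population = 53,918 + 30,080 = 83,998.
Unemployment rate = 3,874 / 53,918 = 7.18%.
Labor force participation rate = 53,918 / 83,998 = 64.19%.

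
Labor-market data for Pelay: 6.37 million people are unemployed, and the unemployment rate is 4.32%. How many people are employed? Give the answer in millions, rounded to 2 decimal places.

Labor force = U / u = 6.37 / 0.0432 ≈ 147.45 million.
Employed = labor force − unemployed = 147.45 − 6.37 = 141.08 million.

About 141.08 million are employed.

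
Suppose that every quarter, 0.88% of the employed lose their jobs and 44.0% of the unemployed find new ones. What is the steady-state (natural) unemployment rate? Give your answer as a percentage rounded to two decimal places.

Steady-state unemployment rate ≈ 1.96%.

At steady state the flows balance: s·E = f·U, so U/(E+U) = s/(s+f).
u* = 0.88 / (0.88 + 44.0) = 0.88 / 44.88 = 1.96%.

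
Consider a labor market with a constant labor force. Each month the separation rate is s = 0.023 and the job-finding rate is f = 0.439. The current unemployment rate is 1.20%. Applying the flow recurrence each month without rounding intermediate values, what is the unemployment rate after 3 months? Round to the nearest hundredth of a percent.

With a fixed labor force, u_{t+1} = u_t + s·(1−u_t) − f·u_t = u_t·(1−s−f) + s.
Here 1−s−f = 0.538 and s = 0.023.
u_1 = 0.012000 × 0.538 + 0.023 = 0.029456.
u_2 = 0.029456 × 0.538 + 0.023 = 0.038847.
u_3 = 0.038847 × 0.538 + 0.023 = 0.043900.

Unemployment rate after three months ≈ 4.39%.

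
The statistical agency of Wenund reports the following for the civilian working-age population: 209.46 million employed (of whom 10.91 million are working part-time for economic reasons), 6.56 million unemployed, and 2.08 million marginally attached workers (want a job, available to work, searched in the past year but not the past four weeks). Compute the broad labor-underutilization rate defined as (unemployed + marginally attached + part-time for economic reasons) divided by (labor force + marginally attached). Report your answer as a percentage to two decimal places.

Broad underutilization rate ≈ 8.96%.

Labor force = 209.46 + 6.56 = 216.02 million.
Numerator = 6.56 + 2.08 + 10.91 = 19.55 million.
Denominator = 216.02 + 2.08 = 218.10 million.
Broad rate = 19.55 / 218.10 = 8.96%.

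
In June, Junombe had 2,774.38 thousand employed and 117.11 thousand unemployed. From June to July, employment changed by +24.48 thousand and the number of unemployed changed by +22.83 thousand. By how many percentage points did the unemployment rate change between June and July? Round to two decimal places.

June: labor force = 2,774.38 + 117.11 = 2,891.49; u = 117.11/2,891.49 = 4.05%.
July: labor force = 2,798.86 + 139.94 = 2,938.80; u = 139.94/2,938.80 = 4.76%.
Change = 4.76% − 4.05% = +0.71 pp.

The unemployment rate changed by +0.71 percentage points.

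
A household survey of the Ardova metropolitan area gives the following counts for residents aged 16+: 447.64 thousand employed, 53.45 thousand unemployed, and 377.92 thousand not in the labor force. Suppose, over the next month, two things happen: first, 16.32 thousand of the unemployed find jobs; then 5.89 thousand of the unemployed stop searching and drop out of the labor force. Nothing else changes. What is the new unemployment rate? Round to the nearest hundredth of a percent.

Initially, labor force = 447.64 + 53.45 = 501.09 thousand, so u = 53.45/501.09 = 10.67%.
After the first change, unemployed falls and employed rises by 16.32; labor force unchanged → E = 463.96, U = 37.13, labor force = 501.09 thousand.
After the second change, unemployed and labor force both fall by 5.89 → E = 463.96, U = 31.24, labor force = 495.20 thousand.
New unemployment rate = 31.24 / 495.20 = 6.31%.

New unemployment rate ≈ 6.31%.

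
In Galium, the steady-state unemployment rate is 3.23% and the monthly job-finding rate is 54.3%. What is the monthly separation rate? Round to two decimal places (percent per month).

From u* = s/(s+f): s = u·f/(1−u).
s = 0.0323 × 54.3 / (1 − 0.0323) = 1.7539 / 0.9677 ≈ 1.81% per month.

Separation rate ≈ 1.81% per month.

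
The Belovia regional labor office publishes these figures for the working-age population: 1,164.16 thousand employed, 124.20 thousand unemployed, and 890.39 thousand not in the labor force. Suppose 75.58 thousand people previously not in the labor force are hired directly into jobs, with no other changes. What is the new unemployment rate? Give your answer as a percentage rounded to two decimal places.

New unemployment rate ≈ 9.11%.

Initially, labor force = 1,164.16 + 124.20 = 1,288.36 thousand, so u = 124.20/1,288.36 = 9.64%.
After the change, employed and labor force both rise by 75.58; unemployed unchanged → E = 1,239.74, U = 124.20, labor force = 1,363.94 thousand.
New unemployment rate = 124.20 / 1,363.94 = 9.11%.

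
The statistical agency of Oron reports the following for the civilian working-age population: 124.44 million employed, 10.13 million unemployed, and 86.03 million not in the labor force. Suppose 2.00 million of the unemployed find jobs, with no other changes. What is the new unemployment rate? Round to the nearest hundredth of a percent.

Initially, labor force = 124.44 + 10.13 = 134.57 million, so u = 10.13/134.57 = 7.53%.
After the change, unemployed falls and employed rises by 2.00; labor force unchanged → E = 126.44, U = 8.13, labor force = 134.57 million.
New unemployment rate = 8.13 / 134.57 = 6.04%.

New unemployment rate ≈ 6.04%.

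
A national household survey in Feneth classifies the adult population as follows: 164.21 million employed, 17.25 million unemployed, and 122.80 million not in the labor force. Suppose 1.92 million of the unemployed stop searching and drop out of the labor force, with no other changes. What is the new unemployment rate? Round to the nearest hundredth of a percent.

Initially, labor force = 164.21 + 17.25 = 181.46 million, so u = 17.25/181.46 = 9.51%.
After the change, unemployed and labor force both fall by 1.92 → E = 164.21, U = 15.33, labor force = 179.54 million.
New unemployment rate = 15.33 / 179.54 = 8.54%.

New unemployment rate ≈ 8.54%.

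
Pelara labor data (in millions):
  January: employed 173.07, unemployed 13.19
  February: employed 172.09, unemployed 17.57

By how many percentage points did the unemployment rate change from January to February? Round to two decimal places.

The unemployment rate changed by +2.18 percentage points.

January: labor force = 173.07 + 13.19 = 186.26; u = 13.19/186.26 = 7.08%.
February: labor force = 172.09 + 17.57 = 189.66; u = 17.57/189.66 = 9.26%.
Change = 9.26% − 7.08% = +2.18 pp.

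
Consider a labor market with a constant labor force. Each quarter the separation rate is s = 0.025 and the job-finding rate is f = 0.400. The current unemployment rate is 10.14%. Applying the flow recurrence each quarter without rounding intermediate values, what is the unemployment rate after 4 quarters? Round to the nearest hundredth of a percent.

With a fixed labor force, u_{t+1} = u_t + s·(1−u_t) − f·u_t = u_t·(1−s−f) + s.
Here 1−s−f = 0.575 and s = 0.025.
u_1 = 0.101400 × 0.575 + 0.025 = 0.083305.
u_2 = 0.083305 × 0.575 + 0.025 = 0.072900.
u_3 = 0.072900 × 0.575 + 0.025 = 0.066918.
u_4 = 0.066918 × 0.575 + 0.025 = 0.063478.

Unemployment rate after four quarters ≈ 6.35%.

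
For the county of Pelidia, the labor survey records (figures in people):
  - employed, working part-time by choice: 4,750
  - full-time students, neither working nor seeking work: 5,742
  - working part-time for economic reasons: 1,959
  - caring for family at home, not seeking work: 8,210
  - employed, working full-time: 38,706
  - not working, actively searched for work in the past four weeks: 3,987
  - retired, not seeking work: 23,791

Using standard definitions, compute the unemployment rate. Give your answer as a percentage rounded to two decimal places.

Unemployment rate ≈ 8.07%.

Employed = 4,750 + 1,959 + 38,706 = 45,415 (anyone who worked, including part-time for economic reasons, counts as employed).
Unemployed = 3,987.
Labor force = 45,415 + 3,987 = 49,402.
Unemployment rate = 3,987 / 49,402 = 8.07%.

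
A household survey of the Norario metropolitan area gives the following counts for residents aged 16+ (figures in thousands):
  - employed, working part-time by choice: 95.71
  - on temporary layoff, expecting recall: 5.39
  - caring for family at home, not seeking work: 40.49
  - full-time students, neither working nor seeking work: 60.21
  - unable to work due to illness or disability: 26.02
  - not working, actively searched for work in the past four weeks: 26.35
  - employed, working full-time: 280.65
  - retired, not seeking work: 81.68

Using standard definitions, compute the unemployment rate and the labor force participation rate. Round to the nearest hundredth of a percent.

Unemployment rate ≈ 7.78%; labor force participation rate ≈ 66.20%.

Employed = 95.71 + 280.65 = 376.36 thousand.
Unemployed = 5.39 + 26.35 = 31.74 thousand (jobless and actively searching, or on temporary layoff).
Labor force = 376.36 + 31.74 = 408.10 thousand.
Not in labor force = 40.49 + 60.21 + 26.02 + 81.68 = 208.40 thousand (those not working and not actively searching are outside the labor force).
Civilian working-age population = 408.10 + 208.40 = 616.50 thousand.
Unemployment rate = 31.74 / 408.10 = 7.78%.
Labor force participation rate = 408.10 / 616.50 = 66.20%.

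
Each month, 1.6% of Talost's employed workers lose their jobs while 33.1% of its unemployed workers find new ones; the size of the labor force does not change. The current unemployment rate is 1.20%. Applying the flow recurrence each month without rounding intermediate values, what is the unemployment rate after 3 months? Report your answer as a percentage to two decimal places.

Unemployment rate after three months ≈ 3.66%.

With a fixed labor force, u_{t+1} = u_t + s·(1−u_t) − f·u_t = u_t·(1−s−f) + s.
Here 1−s−f = 0.653 and s = 0.016.
u_1 = 0.012000 × 0.653 + 0.016 = 0.023836.
u_2 = 0.023836 × 0.653 + 0.016 = 0.031565.
u_3 = 0.031565 × 0.653 + 0.016 = 0.036612.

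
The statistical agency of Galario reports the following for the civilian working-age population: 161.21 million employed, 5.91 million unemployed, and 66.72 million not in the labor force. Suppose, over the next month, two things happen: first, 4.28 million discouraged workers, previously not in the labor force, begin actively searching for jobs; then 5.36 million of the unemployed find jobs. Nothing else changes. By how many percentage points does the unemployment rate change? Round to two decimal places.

The unemployment rate changes by −0.72 percentage points.

Initially, labor force = 161.21 + 5.91 = 167.12 million, so u = 5.91/167.12 = 3.54%.
After the first change, unemployed and labor force both rise by 4.28 → E = 161.21, U = 10.19, labor force = 171.40 million.
After the second change, unemployed falls and employed rises by 5.36; labor force unchanged → E = 166.57, U = 4.83, labor force = 171.40 million.
New unemployment rate = 4.83 / 171.40 = 2.82%.
Change = 2.82% − 3.54% = −0.72 percentage points.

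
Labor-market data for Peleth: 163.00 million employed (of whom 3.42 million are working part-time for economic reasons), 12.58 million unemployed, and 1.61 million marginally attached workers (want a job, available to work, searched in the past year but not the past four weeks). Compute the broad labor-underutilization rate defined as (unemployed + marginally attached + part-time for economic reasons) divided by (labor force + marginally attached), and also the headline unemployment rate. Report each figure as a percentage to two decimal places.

Labor force = 163.00 + 12.58 = 175.58 million.
Numerator = 12.58 + 1.61 + 3.42 = 17.61 million.
Denominator = 175.58 + 1.61 = 177.19 million.
Broad rate = 17.61 / 177.19 = 9.94%.
Headline unemployment rate = 12.58 / 175.58 = 7.16%.

Broad underutilization rate ≈ 9.94%; headline unemployment rate ≈ 7.16%.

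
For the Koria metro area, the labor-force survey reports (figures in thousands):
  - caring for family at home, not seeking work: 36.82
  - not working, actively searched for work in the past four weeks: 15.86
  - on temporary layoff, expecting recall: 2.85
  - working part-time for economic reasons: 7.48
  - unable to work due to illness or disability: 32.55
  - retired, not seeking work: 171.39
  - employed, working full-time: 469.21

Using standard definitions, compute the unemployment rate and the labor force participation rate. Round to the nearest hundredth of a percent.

Unemployment rate ≈ 3.78%; labor force participation rate ≈ 67.30%.

Employed = 7.48 + 469.21 = 476.69 thousand (anyone who worked, including part-time for economic reasons, counts as employed).
Unemployed = 15.86 + 2.85 = 18.71 thousand (jobless and actively searching, or on temporary layoff).
Labor force = 476.69 + 18.71 = 495.40 thousand.
Not in labor force = 36.82 + 32.55 + 171.39 = 240.76 thousand (those not working and not actively searching are outside the labor force).
Civilian working-age population = 495.40 + 240.76 = 736.16 thousand.
Unemployment rate = 18.71 / 495.40 = 3.78%.
Labor force participation rate = 495.40 / 736.16 = 67.30%.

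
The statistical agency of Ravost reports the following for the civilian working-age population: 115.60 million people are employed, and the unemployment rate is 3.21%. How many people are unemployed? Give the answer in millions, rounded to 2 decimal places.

Let U be the number unemployed. The labor force is E + U, and U/(E+U) = 0.0321.
So U = 0.0321 × 115.60 / (1 − 0.0321) = 3.7108 / 0.9679 ≈ 3.83 million.

About 3.83 million are unemployed.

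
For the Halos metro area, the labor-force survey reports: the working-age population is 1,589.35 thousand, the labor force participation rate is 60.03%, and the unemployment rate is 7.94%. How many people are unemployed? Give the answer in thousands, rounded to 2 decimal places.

Labor force = 0.6003 × 1,589.35 = 954.09 thousand.
Unemployed = 0.0794 × 954.09 ≈ 75.75 thousand.

About 75.75 thousand are unemployed.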